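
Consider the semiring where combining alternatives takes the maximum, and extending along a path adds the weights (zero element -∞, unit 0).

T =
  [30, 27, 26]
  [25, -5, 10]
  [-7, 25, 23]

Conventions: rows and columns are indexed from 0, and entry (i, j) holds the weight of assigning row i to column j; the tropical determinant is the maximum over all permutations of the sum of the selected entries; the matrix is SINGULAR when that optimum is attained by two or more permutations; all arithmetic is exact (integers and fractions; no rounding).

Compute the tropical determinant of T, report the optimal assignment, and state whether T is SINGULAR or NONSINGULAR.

σ = (0, 1, 2): 30 + (-5) + 23 = 48
σ = (0, 2, 1): 30 + 10 + 25 = 65
σ = (1, 0, 2): 27 + 25 + 23 = 75
σ = (1, 2, 0): 27 + 10 + (-7) = 30
σ = (2, 0, 1): 26 + 25 + 25 = 76
σ = (2, 1, 0): 26 + (-5) + (-7) = 14
Optimal value attained by: σ = (2, 0, 1).
Answer: det⊕(T) = 76; verdict: NONSINGULAR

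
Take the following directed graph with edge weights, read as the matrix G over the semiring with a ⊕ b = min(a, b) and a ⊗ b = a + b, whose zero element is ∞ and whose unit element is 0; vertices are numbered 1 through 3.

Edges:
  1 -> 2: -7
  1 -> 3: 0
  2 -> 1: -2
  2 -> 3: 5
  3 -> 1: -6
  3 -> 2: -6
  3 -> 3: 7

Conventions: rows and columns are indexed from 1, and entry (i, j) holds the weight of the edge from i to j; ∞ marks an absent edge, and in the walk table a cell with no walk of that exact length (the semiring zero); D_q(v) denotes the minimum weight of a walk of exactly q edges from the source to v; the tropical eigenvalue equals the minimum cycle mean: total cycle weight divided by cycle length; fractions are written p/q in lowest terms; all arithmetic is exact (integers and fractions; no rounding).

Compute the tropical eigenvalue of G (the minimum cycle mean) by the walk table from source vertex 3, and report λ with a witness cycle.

q=0: [∞, ∞, 0]
q=1: [-6, -6, 7]
q=2: [-8, -13, -6]
q=3: [-15, -15, -8]
Optimal cycle mean attained by: cycle 1->2->1, total (-7) + (-2), length 2.
Answer: λ = -9/2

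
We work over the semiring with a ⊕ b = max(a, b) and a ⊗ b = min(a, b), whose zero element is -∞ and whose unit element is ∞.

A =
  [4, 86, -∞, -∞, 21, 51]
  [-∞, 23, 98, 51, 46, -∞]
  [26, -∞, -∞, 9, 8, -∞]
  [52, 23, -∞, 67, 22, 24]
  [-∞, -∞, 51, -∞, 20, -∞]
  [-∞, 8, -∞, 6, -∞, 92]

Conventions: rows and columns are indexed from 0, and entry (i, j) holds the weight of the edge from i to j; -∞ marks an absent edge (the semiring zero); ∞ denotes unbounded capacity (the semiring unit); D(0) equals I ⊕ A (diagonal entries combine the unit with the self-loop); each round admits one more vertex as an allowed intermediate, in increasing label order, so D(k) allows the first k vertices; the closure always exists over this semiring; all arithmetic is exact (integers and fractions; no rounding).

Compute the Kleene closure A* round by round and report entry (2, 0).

D(0):
  [∞, 86, -∞, -∞, 21, 51]
  [-∞, ∞, 98, 51, 46, -∞]
  [26, -∞, ∞, 9, 8, -∞]
  [52, 23, -∞, ∞, 22, 24]
  [-∞, -∞, 51, -∞, ∞, -∞]
  [-∞, 8, -∞, 6, -∞, ∞]
D(1):
  [∞, 86, -∞, -∞, 21, 51]
  [-∞, ∞, 98, 51, 46, -∞]
  [26, 26, ∞, 9, 21, 26]
  [52, 52, -∞, ∞, 22, 51]
  [-∞, -∞, 51, -∞, ∞, -∞]
  [-∞, 8, -∞, 6, -∞, ∞]
D(2):
  [∞, 86, 86, 51, 46, 51]
  [-∞, ∞, 98, 51, 46, -∞]
  [26, 26, ∞, 26, 26, 26]
  [52, 52, 52, ∞, 46, 51]
  [-∞, -∞, 51, -∞, ∞, -∞]
  [-∞, 8, 8, 8, 8, ∞]
D(3):
  [∞, 86, 86, 51, 46, 51]
  [26, ∞, 98, 51, 46, 26]
  [26, 26, ∞, 26, 26, 26]
  [52, 52, 52, ∞, 46, 51]
  [26, 26, 51, 26, ∞, 26]
  [8, 8, 8, 8, 8, ∞]
D(4):
  [∞, 86, 86, 51, 46, 51]
  [51, ∞, 98, 51, 46, 51]
  [26, 26, ∞, 26, 26, 26]
  [52, 52, 52, ∞, 46, 51]
  [26, 26, 51, 26, ∞, 26]
  [8, 8, 8, 8, 8, ∞]
D(5):
  [∞, 86, 86, 51, 46, 51]
  [51, ∞, 98, 51, 46, 51]
  [26, 26, ∞, 26, 26, 26]
  [52, 52, 52, ∞, 46, 51]
  [26, 26, 51, 26, ∞, 26]
  [8, 8, 8, 8, 8, ∞]
D(6):
  [∞, 86, 86, 51, 46, 51]
  [51, ∞, 98, 51, 46, 51]
  [26, 26, ∞, 26, 26, 26]
  [52, 52, 52, ∞, 46, 51]
  [26, 26, 51, 26, ∞, 26]
  [8, 8, 8, 8, 8, ∞]
Answer: A*[2][0] = 26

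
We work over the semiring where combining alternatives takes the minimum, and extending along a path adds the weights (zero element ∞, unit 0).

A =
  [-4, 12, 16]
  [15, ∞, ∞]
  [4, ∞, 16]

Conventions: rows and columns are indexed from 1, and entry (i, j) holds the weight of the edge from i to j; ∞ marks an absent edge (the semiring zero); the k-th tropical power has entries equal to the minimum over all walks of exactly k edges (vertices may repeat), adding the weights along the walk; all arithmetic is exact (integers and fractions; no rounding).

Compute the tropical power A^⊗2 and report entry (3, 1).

A^⊗2:
  [-8, 8, 12]
  [11, 27, 31]
  [0, 16, 20]
Key observation: the optimum is the walk 3->1->1, with weight 4 + (-4) = 0.
Optimal value attained by: walk 3->1->1.
Answer: (A^⊗2)[3][1] = 0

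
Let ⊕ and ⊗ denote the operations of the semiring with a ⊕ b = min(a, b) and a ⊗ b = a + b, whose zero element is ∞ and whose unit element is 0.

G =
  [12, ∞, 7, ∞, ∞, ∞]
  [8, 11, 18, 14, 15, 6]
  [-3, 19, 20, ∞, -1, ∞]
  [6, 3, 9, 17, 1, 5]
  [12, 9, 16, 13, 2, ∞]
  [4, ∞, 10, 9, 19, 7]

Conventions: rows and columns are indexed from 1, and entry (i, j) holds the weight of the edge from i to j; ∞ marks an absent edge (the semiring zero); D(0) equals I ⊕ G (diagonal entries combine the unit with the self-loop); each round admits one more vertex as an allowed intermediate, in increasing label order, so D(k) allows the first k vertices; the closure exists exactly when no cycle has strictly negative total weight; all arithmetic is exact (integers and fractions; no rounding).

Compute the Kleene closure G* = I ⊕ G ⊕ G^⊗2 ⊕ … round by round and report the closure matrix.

D(0):
  [0, ∞, 7, ∞, ∞, ∞]
  [8, 0, 18, 14, 15, 6]
  [-3, 19, 0, ∞, -1, ∞]
  [6, 3, 9, 0, 1, 5]
  [12, 9, 16, 13, 0, ∞]
  [4, ∞, 10, 9, 19, 0]
D(1):
  [0, ∞, 7, ∞, ∞, ∞]
  [8, 0, 15, 14, 15, 6]
  [-3, 19, 0, ∞, -1, ∞]
  [6, 3, 9, 0, 1, 5]
  [12, 9, 16, 13, 0, ∞]
  [4, ∞, 10, 9, 19, 0]
D(2):
  [0, ∞, 7, ∞, ∞, ∞]
  [8, 0, 15, 14, 15, 6]
  [-3, 19, 0, 33, -1, 25]
  [6, 3, 9, 0, 1, 5]
  [12, 9, 16, 13, 0, 15]
  [4, ∞, 10, 9, 19, 0]
D(3):
  [0, 26, 7, 40, 6, 32]
  [8, 0, 15, 14, 14, 6]
  [-3, 19, 0, 33, -1, 25]
  [6, 3, 9, 0, 1, 5]
  [12, 9, 16, 13, 0, 15]
  [4, 29, 10, 9, 9, 0]
D(4):
  [0, 26, 7, 40, 6, 32]
  [8, 0, 15, 14, 14, 6]
  [-3, 19, 0, 33, -1, 25]
  [6, 3, 9, 0, 1, 5]
  [12, 9, 16, 13, 0, 15]
  [4, 12, 10, 9, 9, 0]
D(5):
  [0, 15, 7, 19, 6, 21]
  [8, 0, 15, 14, 14, 6]
  [-3, 8, 0, 12, -1, 14]
  [6, 3, 9, 0, 1, 5]
  [12, 9, 16, 13, 0, 15]
  [4, 12, 10, 9, 9, 0]
D(6):
  [0, 15, 7, 19, 6, 21]
  [8, 0, 15, 14, 14, 6]
  [-3, 8, 0, 12, -1, 14]
  [6, 3, 9, 0, 1, 5]
  [12, 9, 16, 13, 0, 15]
  [4, 12, 10, 9, 9, 0]
Answer: G* = [[0, 15, 7, 19, 6, 21], [8, 0, 15, 14, 14, 6], [-3, 8, 0, 12, -1, 14], [6, 3, 9, 0, 1, 5], [12, 9, 16, 13, 0, 15], [4, 12, 10, 9, 9, 0]]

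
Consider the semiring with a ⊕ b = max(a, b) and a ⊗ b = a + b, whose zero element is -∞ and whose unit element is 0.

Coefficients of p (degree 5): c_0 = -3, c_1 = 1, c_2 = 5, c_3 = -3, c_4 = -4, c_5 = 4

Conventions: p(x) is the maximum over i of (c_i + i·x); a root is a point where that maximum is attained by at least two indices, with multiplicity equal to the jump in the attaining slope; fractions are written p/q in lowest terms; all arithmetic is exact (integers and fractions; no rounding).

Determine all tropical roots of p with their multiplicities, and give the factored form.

hull edge (i=0, c=-3) to (i=2, c=5): slope 4, span 2
hull edge (i=2, c=5) to (i=5, c=4): slope -1/3, span 3
Factored form: p(x) = 4 ⊗ (x ⊕ (-4)) ⊗ (x ⊕ (-4)) ⊗ (x ⊕ 1/3) ⊗ (x ⊕ 1/3) ⊗ (x ⊕ 1/3)
Answer: roots = -4 (mult 2), 1/3 (mult 3)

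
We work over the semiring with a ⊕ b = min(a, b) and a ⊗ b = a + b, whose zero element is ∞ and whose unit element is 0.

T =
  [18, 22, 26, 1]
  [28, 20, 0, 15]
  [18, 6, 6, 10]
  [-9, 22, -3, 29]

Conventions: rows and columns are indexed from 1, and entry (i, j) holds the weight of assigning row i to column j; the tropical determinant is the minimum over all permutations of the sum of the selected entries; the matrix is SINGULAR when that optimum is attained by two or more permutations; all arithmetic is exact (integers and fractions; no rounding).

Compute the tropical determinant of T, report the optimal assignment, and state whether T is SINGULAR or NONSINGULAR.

σ = (1, 2, 3, 4): 18 + 20 + 6 + 29 = 73
σ = (1, 2, 4, 3): 18 + 20 + 10 + (-3) = 45
σ = (1, 3, 2, 4): 18 + 0 + 6 + 29 = 53
σ = (1, 3, 4, 2): 18 + 0 + 10 + 22 = 50
σ = (1, 4, 2, 3): 18 + 15 + 6 + (-3) = 36
σ = (1, 4, 3, 2): 18 + 15 + 6 + 22 = 61
σ = (2, 1, 3, 4): 22 + 28 + 6 + 29 = 85
σ = (2, 1, 4, 3): 22 + 28 + 10 + (-3) = 57
σ = (2, 3, 1, 4): 22 + 0 + 18 + 29 = 69
σ = (2, 3, 4, 1): 22 + 0 + 10 + (-9) = 23
σ = (2, 4, 1, 3): 22 + 15 + 18 + (-3) = 52
σ = (2, 4, 3, 1): 22 + 15 + 6 + (-9) = 34
σ = (3, 1, 2, 4): 26 + 28 + 6 + 29 = 89
σ = (3, 1, 4, 2): 26 + 28 + 10 + 22 = 86
σ = (3, 2, 1, 4): 26 + 20 + 18 + 29 = 93
σ = (3, 2, 4, 1): 26 + 20 + 10 + (-9) = 47
σ = (3, 4, 1, 2): 26 + 15 + 18 + 22 = 81
σ = (3, 4, 2, 1): 26 + 15 + 6 + (-9) = 38
σ = (4, 1, 2, 3): 1 + 28 + 6 + (-3) = 32
σ = (4, 1, 3, 2): 1 + 28 + 6 + 22 = 57
σ = (4, 2, 1, 3): 1 + 20 + 18 + (-3) = 36
σ = (4, 2, 3, 1): 1 + 20 + 6 + (-9) = 18
σ = (4, 3, 1, 2): 1 + 0 + 18 + 22 = 41
σ = (4, 3, 2, 1): 1 + 0 + 6 + (-9) = -2
Optimal value attained by: σ = (4, 3, 2, 1).
Answer: det⊕(T) = -2; verdict: NONSINGULAR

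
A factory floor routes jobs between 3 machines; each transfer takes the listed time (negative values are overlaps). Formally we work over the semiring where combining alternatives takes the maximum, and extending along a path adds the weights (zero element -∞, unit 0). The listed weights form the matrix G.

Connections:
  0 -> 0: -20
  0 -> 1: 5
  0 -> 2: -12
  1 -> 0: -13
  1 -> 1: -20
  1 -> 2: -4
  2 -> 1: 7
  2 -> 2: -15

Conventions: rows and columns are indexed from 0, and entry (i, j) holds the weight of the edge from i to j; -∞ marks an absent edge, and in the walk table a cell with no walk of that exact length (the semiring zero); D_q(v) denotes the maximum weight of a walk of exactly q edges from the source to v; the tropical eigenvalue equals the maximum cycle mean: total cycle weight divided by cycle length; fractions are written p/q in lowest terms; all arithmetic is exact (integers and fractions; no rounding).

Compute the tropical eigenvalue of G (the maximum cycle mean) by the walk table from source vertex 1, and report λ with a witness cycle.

q=0: [-∞, 0, -∞]
q=1: [-13, -20, -4]
q=2: [-33, 3, -19]
q=3: [-10, -12, -1]
Optimal cycle mean attained by: cycle 1->2->1, total (-4) + 7, length 2.
Answer: λ = 3/2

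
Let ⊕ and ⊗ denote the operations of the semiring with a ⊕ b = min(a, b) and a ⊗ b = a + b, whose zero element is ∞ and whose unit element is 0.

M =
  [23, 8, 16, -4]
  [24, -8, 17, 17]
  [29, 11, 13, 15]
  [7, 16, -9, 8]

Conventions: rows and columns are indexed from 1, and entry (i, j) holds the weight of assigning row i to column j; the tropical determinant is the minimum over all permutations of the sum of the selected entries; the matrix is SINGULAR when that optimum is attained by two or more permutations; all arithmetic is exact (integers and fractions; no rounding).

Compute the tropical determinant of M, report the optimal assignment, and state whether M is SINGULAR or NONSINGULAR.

σ = (1, 2, 3, 4): 23 + (-8) + 13 + 8 = 36
σ = (1, 2, 4, 3): 23 + (-8) + 15 + (-9) = 21
σ = (1, 3, 2, 4): 23 + 17 + 11 + 8 = 59
σ = (1, 3, 4, 2): 23 + 17 + 15 + 16 = 71
σ = (1, 4, 2, 3): 23 + 17 + 11 + (-9) = 42
σ = (1, 4, 3, 2): 23 + 17 + 13 + 16 = 69
σ = (2, 1, 3, 4): 8 + 24 + 13 + 8 = 53
σ = (2, 1, 4, 3): 8 + 24 + 15 + (-9) = 38
σ = (2, 3, 1, 4): 8 + 17 + 29 + 8 = 62
σ = (2, 3, 4, 1): 8 + 17 + 15 + 7 = 47
σ = (2, 4, 1, 3): 8 + 17 + 29 + (-9) = 45
σ = (2, 4, 3, 1): 8 + 17 + 13 + 7 = 45
σ = (3, 1, 2, 4): 16 + 24 + 11 + 8 = 59
σ = (3, 1, 4, 2): 16 + 24 + 15 + 16 = 71
σ = (3, 2, 1, 4): 16 + (-8) + 29 + 8 = 45
σ = (3, 2, 4, 1): 16 + (-8) + 15 + 7 = 30
σ = (3, 4, 1, 2): 16 + 17 + 29 + 16 = 78
σ = (3, 4, 2, 1): 16 + 17 + 11 + 7 = 51
σ = (4, 1, 2, 3): (-4) + 24 + 11 + (-9) = 22
σ = (4, 1, 3, 2): (-4) + 24 + 13 + 16 = 49
σ = (4, 2, 1, 3): (-4) + (-8) + 29 + (-9) = 8
σ = (4, 2, 3, 1): (-4) + (-8) + 13 + 7 = 8
σ = (4, 3, 1, 2): (-4) + 17 + 29 + 16 = 58
σ = (4, 3, 2, 1): (-4) + 17 + 11 + 7 = 31
Optimal value attained by: σ = (4, 2, 1, 3).
Answer: det⊕(M) = 8; verdict: SINGULAR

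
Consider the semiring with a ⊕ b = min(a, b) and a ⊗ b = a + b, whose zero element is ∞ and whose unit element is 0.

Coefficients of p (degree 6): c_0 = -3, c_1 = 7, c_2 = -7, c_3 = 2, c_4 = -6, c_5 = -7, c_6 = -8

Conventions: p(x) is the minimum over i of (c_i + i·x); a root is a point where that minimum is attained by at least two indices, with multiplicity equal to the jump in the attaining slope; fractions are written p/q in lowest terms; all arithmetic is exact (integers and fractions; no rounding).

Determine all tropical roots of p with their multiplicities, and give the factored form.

hull edge (i=0, c=-3) to (i=2, c=-7): slope -2, span 2
hull edge (i=2, c=-7) to (i=6, c=-8): slope -1/4, span 4
Factored form: p(x) = -8 ⊗ (x ⊕ 1/4) ⊗ (x ⊕ 1/4) ⊗ (x ⊕ 1/4) ⊗ (x ⊕ 1/4) ⊗ (x ⊕ 2) ⊗ (x ⊕ 2)
Answer: roots = 1/4 (mult 4), 2 (mult 2)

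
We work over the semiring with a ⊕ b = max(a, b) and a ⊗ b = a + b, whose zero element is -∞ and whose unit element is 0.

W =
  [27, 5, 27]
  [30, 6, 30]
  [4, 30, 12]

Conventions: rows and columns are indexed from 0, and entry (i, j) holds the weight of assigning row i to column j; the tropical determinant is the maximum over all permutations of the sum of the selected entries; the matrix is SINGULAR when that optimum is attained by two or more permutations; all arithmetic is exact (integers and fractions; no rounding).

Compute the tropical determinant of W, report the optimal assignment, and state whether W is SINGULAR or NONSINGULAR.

σ = (0, 1, 2): 27 + 6 + 12 = 45
σ = (0, 2, 1): 27 + 30 + 30 = 87
σ = (1, 0, 2): 5 + 30 + 12 = 47
σ = (1, 2, 0): 5 + 30 + 4 = 39
σ = (2, 0, 1): 27 + 30 + 30 = 87
σ = (2, 1, 0): 27 + 6 + 4 = 37
Optimal value attained by: σ = (0, 2, 1).
Answer: det⊕(W) = 87; verdict: SINGULAR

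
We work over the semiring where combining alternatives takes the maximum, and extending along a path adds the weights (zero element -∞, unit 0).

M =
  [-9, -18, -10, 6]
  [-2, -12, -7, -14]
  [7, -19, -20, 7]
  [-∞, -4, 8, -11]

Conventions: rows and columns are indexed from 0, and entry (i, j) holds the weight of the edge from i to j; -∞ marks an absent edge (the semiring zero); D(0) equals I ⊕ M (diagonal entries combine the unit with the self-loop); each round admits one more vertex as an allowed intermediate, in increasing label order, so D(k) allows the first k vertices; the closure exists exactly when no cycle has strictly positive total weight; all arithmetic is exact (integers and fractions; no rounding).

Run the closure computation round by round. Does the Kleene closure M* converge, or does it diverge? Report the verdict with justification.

D(0):
  [0, -18, -10, 6]
  [-2, 0, -7, -14]
  [7, -19, 0, 7]
  [-∞, -4, 8, 0]
D(1):
  [0, -18, -10, 6]
  [-2, 0, -7, 4]
  [7, -11, 0, 13]
  [-∞, -4, 8, 0]
D(2):
  [0, -18, -10, 6]
  [-2, 0, -7, 4]
  [7, -11, 0, 13]
  [-6, -4, 8, 0]
Detection: at round 3, diagonal entry (3, 3) turns strictly positive.
Key observation: the cycle 3->1->2->0->3 has total weight (-4) + (-7) + 7 + 6, which is strictly positive.
Answer: DIVERGES — positive cycle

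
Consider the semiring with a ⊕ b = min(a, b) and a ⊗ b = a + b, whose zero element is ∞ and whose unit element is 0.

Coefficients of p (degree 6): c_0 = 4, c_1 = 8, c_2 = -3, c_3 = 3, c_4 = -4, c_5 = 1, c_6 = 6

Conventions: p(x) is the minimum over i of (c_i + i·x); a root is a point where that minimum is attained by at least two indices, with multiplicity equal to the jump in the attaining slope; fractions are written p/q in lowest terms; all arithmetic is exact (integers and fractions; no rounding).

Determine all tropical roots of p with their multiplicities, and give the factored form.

hull edge (i=0, c=4) to (i=2, c=-3): slope -7/2, span 2
hull edge (i=2, c=-3) to (i=4, c=-4): slope -1/2, span 2
hull edge (i=4, c=-4) to (i=6, c=6): slope 5, span 2
Factored form: p(x) = 6 ⊗ (x ⊕ (-5)) ⊗ (x ⊕ (-5)) ⊗ (x ⊕ 1/2) ⊗ (x ⊕ 1/2) ⊗ (x ⊕ 7/2) ⊗ (x ⊕ 7/2)
Answer: roots = -5 (mult 2), 1/2 (mult 2), 7/2 (mult 2)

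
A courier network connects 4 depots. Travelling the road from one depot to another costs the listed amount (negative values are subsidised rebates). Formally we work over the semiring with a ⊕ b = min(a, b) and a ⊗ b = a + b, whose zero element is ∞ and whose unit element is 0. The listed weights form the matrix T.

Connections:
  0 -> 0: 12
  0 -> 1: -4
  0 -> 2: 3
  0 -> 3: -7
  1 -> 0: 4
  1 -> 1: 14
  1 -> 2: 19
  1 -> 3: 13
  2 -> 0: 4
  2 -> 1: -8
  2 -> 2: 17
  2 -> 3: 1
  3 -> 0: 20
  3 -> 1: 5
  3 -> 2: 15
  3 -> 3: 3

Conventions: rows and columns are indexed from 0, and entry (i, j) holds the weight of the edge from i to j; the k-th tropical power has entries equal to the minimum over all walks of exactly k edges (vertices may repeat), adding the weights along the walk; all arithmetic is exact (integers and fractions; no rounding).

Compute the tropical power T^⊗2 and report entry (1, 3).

T^⊗2:
  [0, -5, 8, -4]
  [16, 0, 7, -3]
  [-4, 0, 7, -3]
  [9, 7, 18, 6]
Key observation: the optimum is the walk 1->0->3, with weight 4 + (-7) = -3.
Optimal value attained by: walk 1->0->3.
Answer: (T^⊗2)[1][3] = -3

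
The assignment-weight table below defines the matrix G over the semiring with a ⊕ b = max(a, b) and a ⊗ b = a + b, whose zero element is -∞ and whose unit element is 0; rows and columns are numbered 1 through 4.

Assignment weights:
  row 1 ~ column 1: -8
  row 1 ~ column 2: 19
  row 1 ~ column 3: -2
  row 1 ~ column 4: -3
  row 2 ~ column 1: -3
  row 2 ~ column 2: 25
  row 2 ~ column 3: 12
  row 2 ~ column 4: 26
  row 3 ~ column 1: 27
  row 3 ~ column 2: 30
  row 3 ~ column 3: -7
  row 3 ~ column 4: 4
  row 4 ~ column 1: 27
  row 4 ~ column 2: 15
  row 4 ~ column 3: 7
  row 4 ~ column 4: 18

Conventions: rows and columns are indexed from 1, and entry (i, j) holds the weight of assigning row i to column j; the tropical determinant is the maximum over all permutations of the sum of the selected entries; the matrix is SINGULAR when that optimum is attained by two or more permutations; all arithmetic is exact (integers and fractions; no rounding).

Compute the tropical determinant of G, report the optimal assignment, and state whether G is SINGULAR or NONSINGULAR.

σ = (1, 2, 3, 4): (-8) + 25 + (-7) + 18 = 28
σ = (1, 2, 4, 3): (-8) + 25 + 4 + 7 = 28
σ = (1, 3, 2, 4): (-8) + 12 + 30 + 18 = 52
σ = (1, 3, 4, 2): (-8) + 12 + 4 + 15 = 23
σ = (1, 4, 2, 3): (-8) + 26 + 30 + 7 = 55
σ = (1, 4, 3, 2): (-8) + 26 + (-7) + 15 = 26
σ = (2, 1, 3, 4): 19 + (-3) + (-7) + 18 = 27
σ = (2, 1, 4, 3): 19 + (-3) + 4 + 7 = 27
σ = (2, 3, 1, 4): 19 + 12 + 27 + 18 = 76
σ = (2, 3, 4, 1): 19 + 12 + 4 + 27 = 62
σ = (2, 4, 1, 3): 19 + 26 + 27 + 7 = 79
σ = (2, 4, 3, 1): 19 + 26 + (-7) + 27 = 65
σ = (3, 1, 2, 4): (-2) + (-3) + 30 + 18 = 43
σ = (3, 1, 4, 2): (-2) + (-3) + 4 + 15 = 14
σ = (3, 2, 1, 4): (-2) + 25 + 27 + 18 = 68
σ = (3, 2, 4, 1): (-2) + 25 + 4 + 27 = 54
σ = (3, 4, 1, 2): (-2) + 26 + 27 + 15 = 66
σ = (3, 4, 2, 1): (-2) + 26 + 30 + 27 = 81
σ = (4, 1, 2, 3): (-3) + (-3) + 30 + 7 = 31
σ = (4, 1, 3, 2): (-3) + (-3) + (-7) + 15 = 2
σ = (4, 2, 1, 3): (-3) + 25 + 27 + 7 = 56
σ = (4, 2, 3, 1): (-3) + 25 + (-7) + 27 = 42
σ = (4, 3, 1, 2): (-3) + 12 + 27 + 15 = 51
σ = (4, 3, 2, 1): (-3) + 12 + 30 + 27 = 66
Optimal value attained by: σ = (3, 4, 2, 1).
Answer: det⊕(G) = 81; verdict: NONSINGULAR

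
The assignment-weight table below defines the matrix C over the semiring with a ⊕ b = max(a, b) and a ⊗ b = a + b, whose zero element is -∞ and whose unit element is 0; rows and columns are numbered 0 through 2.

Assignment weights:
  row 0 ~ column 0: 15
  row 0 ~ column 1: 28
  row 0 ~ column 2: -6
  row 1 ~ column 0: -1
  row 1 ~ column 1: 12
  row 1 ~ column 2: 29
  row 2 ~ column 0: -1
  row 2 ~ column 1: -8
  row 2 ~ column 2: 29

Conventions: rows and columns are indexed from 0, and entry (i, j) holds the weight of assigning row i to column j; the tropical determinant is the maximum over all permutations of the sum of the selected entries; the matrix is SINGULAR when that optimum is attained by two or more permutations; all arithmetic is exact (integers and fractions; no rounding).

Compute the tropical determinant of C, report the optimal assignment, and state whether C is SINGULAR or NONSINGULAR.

σ = (0, 1, 2): 15 + 12 + 29 = 56
σ = (0, 2, 1): 15 + 29 + (-8) = 36
σ = (1, 0, 2): 28 + (-1) + 29 = 56
σ = (1, 2, 0): 28 + 29 + (-1) = 56
σ = (2, 0, 1): (-6) + (-1) + (-8) = -15
σ = (2, 1, 0): (-6) + 12 + (-1) = 5
Optimal value attained by: σ = (0, 1, 2).
Answer: det⊕(C) = 56; verdict: SINGULAR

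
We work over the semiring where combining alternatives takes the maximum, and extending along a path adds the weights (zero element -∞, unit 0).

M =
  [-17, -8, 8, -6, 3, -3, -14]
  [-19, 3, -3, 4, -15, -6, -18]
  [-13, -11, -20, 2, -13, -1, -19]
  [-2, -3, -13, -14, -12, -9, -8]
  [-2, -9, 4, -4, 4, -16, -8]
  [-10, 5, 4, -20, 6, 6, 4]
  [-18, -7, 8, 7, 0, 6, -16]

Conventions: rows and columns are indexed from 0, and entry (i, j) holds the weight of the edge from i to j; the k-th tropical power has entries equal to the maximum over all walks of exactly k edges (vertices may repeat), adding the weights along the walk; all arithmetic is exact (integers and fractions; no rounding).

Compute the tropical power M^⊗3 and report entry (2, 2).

M^⊗2:
  [1, 2, 7, 10, 7, 7, 1]
  [2, 6, 0, 7, 0, 0, -2]
  [0, 4, 3, -7, 5, 5, 3]
  [-14, 0, 6, 1, 1, -2, -5]
  [2, -5, 8, 6, 8, 3, -4]
  [4, 11, 12, 11, 12, 12, 10]
  [5, 11, 10, 10, 12, 12, 10]
M^⊗3:
  [8, 12, 11, 9, 13, 13, 11]
  [5, 9, 10, 10, 6, 6, 4]
  [3, 10, 11, 10, 11, 11, 9]
  [-1, 3, 5, 8, 5, 5, 2]
  [6, 8, 12, 10, 12, 9, 7]
  [10, 17, 18, 17, 18, 18, 16]
  [10, 17, 18, 17, 18, 18, 16]
Key observation: the optimum is the walk 2->5->6->2, with weight (-1) + 4 + 8 = 11.
Optimal value attained by: walk 2->5->6->2.
Answer: (M^⊗3)[2][2] = 11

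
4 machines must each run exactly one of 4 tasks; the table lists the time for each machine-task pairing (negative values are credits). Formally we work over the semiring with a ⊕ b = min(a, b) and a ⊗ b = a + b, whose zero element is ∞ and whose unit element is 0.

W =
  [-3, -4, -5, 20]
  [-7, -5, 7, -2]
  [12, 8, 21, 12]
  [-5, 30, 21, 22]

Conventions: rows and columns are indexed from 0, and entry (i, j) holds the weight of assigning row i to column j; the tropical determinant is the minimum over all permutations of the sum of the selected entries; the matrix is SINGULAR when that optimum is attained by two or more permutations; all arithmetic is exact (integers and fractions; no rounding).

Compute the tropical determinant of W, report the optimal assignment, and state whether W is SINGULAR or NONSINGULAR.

σ = (0, 1, 2, 3): (-3) + (-5) + 21 + 22 = 35
σ = (0, 1, 3, 2): (-3) + (-5) + 12 + 21 = 25
σ = (0, 2, 1, 3): (-3) + 7 + 8 + 22 = 34
σ = (0, 2, 3, 1): (-3) + 7 + 12 + 30 = 46
σ = (0, 3, 1, 2): (-3) + (-2) + 8 + 21 = 24
σ = (0, 3, 2, 1): (-3) + (-2) + 21 + 30 = 46
σ = (1, 0, 2, 3): (-4) + (-7) + 21 + 22 = 32
σ = (1, 0, 3, 2): (-4) + (-7) + 12 + 21 = 22
σ = (1, 2, 0, 3): (-4) + 7 + 12 + 22 = 37
σ = (1, 2, 3, 0): (-4) + 7 + 12 + (-5) = 10
σ = (1, 3, 0, 2): (-4) + (-2) + 12 + 21 = 27
σ = (1, 3, 2, 0): (-4) + (-2) + 21 + (-5) = 10
σ = (2, 0, 1, 3): (-5) + (-7) + 8 + 22 = 18
σ = (2, 0, 3, 1): (-5) + (-7) + 12 + 30 = 30
σ = (2, 1, 0, 3): (-5) + (-5) + 12 + 22 = 24
σ = (2, 1, 3, 0): (-5) + (-5) + 12 + (-5) = -3
σ = (2, 3, 0, 1): (-5) + (-2) + 12 + 30 = 35
σ = (2, 3, 1, 0): (-5) + (-2) + 8 + (-5) = -4
σ = (3, 0, 1, 2): 20 + (-7) + 8 + 21 = 42
σ = (3, 0, 2, 1): 20 + (-7) + 21 + 30 = 64
σ = (3, 1, 0, 2): 20 + (-5) + 12 + 21 = 48
σ = (3, 1, 2, 0): 20 + (-5) + 21 + (-5) = 31
σ = (3, 2, 0, 1): 20 + 7 + 12 + 30 = 69
σ = (3, 2, 1, 0): 20 + 7 + 8 + (-5) = 30
Optimal value attained by: σ = (2, 3, 1, 0).
Answer: det⊕(W) = -4; verdict: NONSINGULAR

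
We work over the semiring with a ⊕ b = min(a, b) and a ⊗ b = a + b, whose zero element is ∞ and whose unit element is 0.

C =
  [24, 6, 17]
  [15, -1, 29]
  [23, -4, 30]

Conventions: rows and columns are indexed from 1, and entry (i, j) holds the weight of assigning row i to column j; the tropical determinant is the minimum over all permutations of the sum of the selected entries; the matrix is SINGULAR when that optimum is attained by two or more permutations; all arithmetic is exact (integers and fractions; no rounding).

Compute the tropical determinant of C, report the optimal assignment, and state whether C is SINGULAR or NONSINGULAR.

σ = (1, 2, 3): 24 + (-1) + 30 = 53
σ = (1, 3, 2): 24 + 29 + (-4) = 49
σ = (2, 1, 3): 6 + 15 + 30 = 51
σ = (2, 3, 1): 6 + 29 + 23 = 58
σ = (3, 1, 2): 17 + 15 + (-4) = 28
σ = (3, 2, 1): 17 + (-1) + 23 = 39
Optimal value attained by: σ = (3, 1, 2).
Answer: det⊕(C) = 28; verdict: NONSINGULAR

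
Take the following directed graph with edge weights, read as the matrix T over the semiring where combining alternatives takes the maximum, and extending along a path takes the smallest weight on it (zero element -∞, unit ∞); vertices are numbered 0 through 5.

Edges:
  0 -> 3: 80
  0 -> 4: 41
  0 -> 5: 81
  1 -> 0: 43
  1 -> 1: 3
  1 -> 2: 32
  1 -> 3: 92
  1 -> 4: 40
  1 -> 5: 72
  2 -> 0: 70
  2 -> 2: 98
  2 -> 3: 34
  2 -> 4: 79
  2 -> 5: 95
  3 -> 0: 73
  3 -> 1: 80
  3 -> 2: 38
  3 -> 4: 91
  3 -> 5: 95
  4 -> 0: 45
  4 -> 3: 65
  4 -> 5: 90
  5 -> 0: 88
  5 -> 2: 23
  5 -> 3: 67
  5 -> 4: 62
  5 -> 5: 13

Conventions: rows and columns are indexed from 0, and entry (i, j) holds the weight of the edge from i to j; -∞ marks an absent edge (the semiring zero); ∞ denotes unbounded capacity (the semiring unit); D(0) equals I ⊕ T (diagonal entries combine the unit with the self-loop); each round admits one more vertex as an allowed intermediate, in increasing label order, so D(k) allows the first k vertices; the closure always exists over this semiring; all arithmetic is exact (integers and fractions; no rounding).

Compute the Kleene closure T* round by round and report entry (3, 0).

D(0):
  [∞, -∞, -∞, 80, 41, 81]
  [43, ∞, 32, 92, 40, 72]
  [70, -∞, ∞, 34, 79, 95]
  [73, 80, 38, ∞, 91, 95]
  [45, -∞, -∞, 65, ∞, 90]
  [88, -∞, 23, 67, 62, ∞]
D(1):
  [∞, -∞, -∞, 80, 41, 81]
  [43, ∞, 32, 92, 41, 72]
  [70, -∞, ∞, 70, 79, 95]
  [73, 80, 38, ∞, 91, 95]
  [45, -∞, -∞, 65, ∞, 90]
  [88, -∞, 23, 80, 62, ∞]
D(2):
  [∞, -∞, -∞, 80, 41, 81]
  [43, ∞, 32, 92, 41, 72]
  [70, -∞, ∞, 70, 79, 95]
  [73, 80, 38, ∞, 91, 95]
  [45, -∞, -∞, 65, ∞, 90]
  [88, -∞, 23, 80, 62, ∞]
D(3):
  [∞, -∞, -∞, 80, 41, 81]
  [43, ∞, 32, 92, 41, 72]
  [70, -∞, ∞, 70, 79, 95]
  [73, 80, 38, ∞, 91, 95]
  [45, -∞, -∞, 65, ∞, 90]
  [88, -∞, 23, 80, 62, ∞]
D(4):
  [∞, 80, 38, 80, 80, 81]
  [73, ∞, 38, 92, 91, 92]
  [70, 70, ∞, 70, 79, 95]
  [73, 80, 38, ∞, 91, 95]
  [65, 65, 38, 65, ∞, 90]
  [88, 80, 38, 80, 80, ∞]
D(5):
  [∞, 80, 38, 80, 80, 81]
  [73, ∞, 38, 92, 91, 92]
  [70, 70, ∞, 70, 79, 95]
  [73, 80, 38, ∞, 91, 95]
  [65, 65, 38, 65, ∞, 90]
  [88, 80, 38, 80, 80, ∞]
D(6):
  [∞, 80, 38, 80, 80, 81]
  [88, ∞, 38, 92, 91, 92]
  [88, 80, ∞, 80, 80, 95]
  [88, 80, 38, ∞, 91, 95]
  [88, 80, 38, 80, ∞, 90]
  [88, 80, 38, 80, 80, ∞]
Answer: T*[3][0] = 88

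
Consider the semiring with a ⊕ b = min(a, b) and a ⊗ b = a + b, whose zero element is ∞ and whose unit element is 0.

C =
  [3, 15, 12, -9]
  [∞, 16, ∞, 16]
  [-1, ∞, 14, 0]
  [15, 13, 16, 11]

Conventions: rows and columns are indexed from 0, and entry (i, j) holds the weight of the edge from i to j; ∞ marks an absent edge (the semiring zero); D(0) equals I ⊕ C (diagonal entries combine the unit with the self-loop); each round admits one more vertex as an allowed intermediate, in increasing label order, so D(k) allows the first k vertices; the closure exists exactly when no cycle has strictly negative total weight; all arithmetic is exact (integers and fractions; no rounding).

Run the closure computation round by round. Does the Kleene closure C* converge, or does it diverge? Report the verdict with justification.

D(0):
  [0, 15, 12, -9]
  [∞, 0, ∞, 16]
  [-1, ∞, 0, 0]
  [15, 13, 16, 0]
D(1):
  [0, 15, 12, -9]
  [∞, 0, ∞, 16]
  [-1, 14, 0, -10]
  [15, 13, 16, 0]
D(2):
  [0, 15, 12, -9]
  [∞, 0, ∞, 16]
  [-1, 14, 0, -10]
  [15, 13, 16, 0]
D(3):
  [0, 15, 12, -9]
  [∞, 0, ∞, 16]
  [-1, 14, 0, -10]
  [15, 13, 16, 0]
D(4):
  [0, 4, 7, -9]
  [31, 0, 32, 16]
  [-1, 3, 0, -10]
  [15, 13, 16, 0]
Key observation: every diagonal entry stays at the unit through all rounds, so no improving cycle exists.
Answer: CONVERGES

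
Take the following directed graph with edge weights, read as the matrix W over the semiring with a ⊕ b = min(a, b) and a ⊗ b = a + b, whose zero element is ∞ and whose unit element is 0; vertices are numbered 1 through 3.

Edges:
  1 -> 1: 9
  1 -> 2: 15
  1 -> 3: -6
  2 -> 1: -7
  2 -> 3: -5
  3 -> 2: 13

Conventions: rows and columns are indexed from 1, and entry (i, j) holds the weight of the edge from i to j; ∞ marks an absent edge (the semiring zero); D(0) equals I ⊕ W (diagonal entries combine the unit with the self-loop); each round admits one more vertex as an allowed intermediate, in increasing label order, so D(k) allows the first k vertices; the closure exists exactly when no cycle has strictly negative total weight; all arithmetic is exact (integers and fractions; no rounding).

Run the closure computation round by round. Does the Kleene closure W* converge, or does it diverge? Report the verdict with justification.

D(0):
  [0, 15, -6]
  [-7, 0, -5]
  [∞, 13, 0]
D(1):
  [0, 15, -6]
  [-7, 0, -13]
  [∞, 13, 0]
D(2):
  [0, 15, -6]
  [-7, 0, -13]
  [6, 13, 0]
D(3):
  [0, 7, -6]
  [-7, 0, -13]
  [6, 13, 0]
Key observation: every diagonal entry stays at the unit through all rounds, so no improving cycle exists.
Answer: CONVERGES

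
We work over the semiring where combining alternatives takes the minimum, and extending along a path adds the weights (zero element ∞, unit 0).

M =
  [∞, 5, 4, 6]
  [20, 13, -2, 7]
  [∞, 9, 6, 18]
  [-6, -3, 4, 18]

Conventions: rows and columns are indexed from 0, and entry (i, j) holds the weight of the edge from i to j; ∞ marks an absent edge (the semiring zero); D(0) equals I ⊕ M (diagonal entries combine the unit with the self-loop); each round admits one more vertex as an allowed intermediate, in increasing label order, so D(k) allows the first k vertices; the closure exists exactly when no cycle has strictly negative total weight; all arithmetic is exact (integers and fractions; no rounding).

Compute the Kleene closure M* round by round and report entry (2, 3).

D(0):
  [0, 5, 4, 6]
  [20, 0, -2, 7]
  [∞, 9, 0, 18]
  [-6, -3, 4, 0]
D(1):
  [0, 5, 4, 6]
  [20, 0, -2, 7]
  [∞, 9, 0, 18]
  [-6, -3, -2, 0]
D(2):
  [0, 5, 3, 6]
  [20, 0, -2, 7]
  [29, 9, 0, 16]
  [-6, -3, -5, 0]
D(3):
  [0, 5, 3, 6]
  [20, 0, -2, 7]
  [29, 9, 0, 16]
  [-6, -3, -5, 0]
D(4):
  [0, 3, 1, 6]
  [1, 0, -2, 7]
  [10, 9, 0, 16]
  [-6, -3, -5, 0]
Answer: M*[2][3] = 16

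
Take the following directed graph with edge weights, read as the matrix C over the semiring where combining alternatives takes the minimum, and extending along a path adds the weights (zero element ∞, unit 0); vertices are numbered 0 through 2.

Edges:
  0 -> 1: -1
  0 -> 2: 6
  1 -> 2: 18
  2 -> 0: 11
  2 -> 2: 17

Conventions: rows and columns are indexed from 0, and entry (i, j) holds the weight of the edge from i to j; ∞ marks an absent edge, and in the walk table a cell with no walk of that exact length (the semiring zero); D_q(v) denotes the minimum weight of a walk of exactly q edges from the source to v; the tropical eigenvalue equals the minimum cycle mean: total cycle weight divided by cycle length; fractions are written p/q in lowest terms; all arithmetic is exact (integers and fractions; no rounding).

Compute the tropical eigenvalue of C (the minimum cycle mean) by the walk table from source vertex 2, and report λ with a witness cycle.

q=0: [∞, ∞, 0]
q=1: [11, ∞, 17]
q=2: [28, 10, 17]
q=3: [28, 27, 28]
Optimal cycle mean attained by: cycle 0->2->0, total 6 + 11, length 2.
Answer: λ = 17/2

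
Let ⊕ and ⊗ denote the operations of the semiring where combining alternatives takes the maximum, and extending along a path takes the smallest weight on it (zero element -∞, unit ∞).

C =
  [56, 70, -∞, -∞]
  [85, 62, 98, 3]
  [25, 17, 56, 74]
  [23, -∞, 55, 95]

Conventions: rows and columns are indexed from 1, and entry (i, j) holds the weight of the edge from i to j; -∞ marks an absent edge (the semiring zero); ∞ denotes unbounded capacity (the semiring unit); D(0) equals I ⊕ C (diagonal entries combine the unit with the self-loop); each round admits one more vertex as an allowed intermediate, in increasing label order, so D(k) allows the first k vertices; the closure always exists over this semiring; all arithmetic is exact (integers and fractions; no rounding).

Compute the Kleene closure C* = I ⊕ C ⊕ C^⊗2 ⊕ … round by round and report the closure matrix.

D(0):
  [∞, 70, -∞, -∞]
  [85, ∞, 98, 3]
  [25, 17, ∞, 74]
  [23, -∞, 55, ∞]
D(1):
  [∞, 70, -∞, -∞]
  [85, ∞, 98, 3]
  [25, 25, ∞, 74]
  [23, 23, 55, ∞]
D(2):
  [∞, 70, 70, 3]
  [85, ∞, 98, 3]
  [25, 25, ∞, 74]
  [23, 23, 55, ∞]
D(3):
  [∞, 70, 70, 70]
  [85, ∞, 98, 74]
  [25, 25, ∞, 74]
  [25, 25, 55, ∞]
D(4):
  [∞, 70, 70, 70]
  [85, ∞, 98, 74]
  [25, 25, ∞, 74]
  [25, 25, 55, ∞]
Answer: C* = [[∞, 70, 70, 70], [85, ∞, 98, 74], [25, 25, ∞, 74], [25, 25, 55, ∞]]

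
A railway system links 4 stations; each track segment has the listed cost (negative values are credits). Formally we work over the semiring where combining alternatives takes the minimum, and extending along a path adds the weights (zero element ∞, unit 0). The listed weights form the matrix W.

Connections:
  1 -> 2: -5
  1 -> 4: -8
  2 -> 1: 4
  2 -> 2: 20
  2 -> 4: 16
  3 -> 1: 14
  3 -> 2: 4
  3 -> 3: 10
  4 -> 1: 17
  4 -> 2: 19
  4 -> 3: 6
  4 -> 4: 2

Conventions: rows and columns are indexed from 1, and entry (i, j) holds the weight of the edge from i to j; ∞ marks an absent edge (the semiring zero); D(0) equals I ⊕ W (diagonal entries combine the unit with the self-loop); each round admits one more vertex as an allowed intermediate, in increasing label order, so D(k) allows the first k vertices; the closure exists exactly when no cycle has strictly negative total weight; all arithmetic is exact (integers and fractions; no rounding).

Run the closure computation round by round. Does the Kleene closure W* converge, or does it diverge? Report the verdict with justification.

D(0):
  [0, -5, ∞, -8]
  [4, 0, ∞, 16]
  [14, 4, 0, ∞]
  [17, 19, 6, 0]
Detection: at round 1, diagonal entry (2, 2) turns strictly negative.
Key observation: the cycle 2->1->2 has total weight 4 + (-5), which is strictly negative.
Answer: DIVERGES — negative cycle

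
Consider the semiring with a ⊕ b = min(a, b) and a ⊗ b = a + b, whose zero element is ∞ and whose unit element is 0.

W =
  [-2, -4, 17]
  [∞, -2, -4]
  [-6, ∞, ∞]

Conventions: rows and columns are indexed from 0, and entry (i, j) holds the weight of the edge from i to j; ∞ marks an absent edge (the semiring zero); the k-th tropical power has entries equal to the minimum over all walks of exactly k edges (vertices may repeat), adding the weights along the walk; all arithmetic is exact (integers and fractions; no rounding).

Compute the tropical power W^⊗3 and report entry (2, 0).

W^⊗2:
  [-4, -6, -8]
  [-10, -4, -6]
  [-8, -10, 11]
W^⊗3:
  [-14, -8, -10]
  [-12, -14, -8]
  [-10, -12, -14]
Key observation: the optimum is the walk 2->0->0->0, with weight (-6) + (-2) + (-2) = -10.
Optimal value attained by: walk 2->0->0->0.
Answer: (W^⊗3)[2][0] = -10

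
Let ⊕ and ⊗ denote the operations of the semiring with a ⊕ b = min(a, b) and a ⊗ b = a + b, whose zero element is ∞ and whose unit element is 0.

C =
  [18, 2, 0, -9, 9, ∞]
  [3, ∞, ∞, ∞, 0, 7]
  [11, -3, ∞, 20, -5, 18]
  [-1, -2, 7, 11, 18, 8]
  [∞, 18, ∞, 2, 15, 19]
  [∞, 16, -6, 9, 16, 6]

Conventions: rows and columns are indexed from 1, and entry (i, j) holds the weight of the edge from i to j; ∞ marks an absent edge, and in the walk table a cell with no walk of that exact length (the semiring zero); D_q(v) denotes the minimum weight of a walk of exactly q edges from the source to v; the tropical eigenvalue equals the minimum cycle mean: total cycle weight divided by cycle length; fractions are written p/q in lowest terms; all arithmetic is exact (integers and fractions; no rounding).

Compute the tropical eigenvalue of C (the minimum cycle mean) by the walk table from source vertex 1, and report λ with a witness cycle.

q=0: [0, ∞, ∞, ∞, ∞, ∞]
q=1: [18, 2, 0, -9, 9, ∞]
q=2: [-10, -11, -2, 2, -5, -1]
q=3: [-8, -8, -10, -19, -11, -4]
q=4: [-20, -21, -12, -17, -15, -11]
q=5: [-18, -19, -20, -29, -21, -14]
q=6: [-30, -31, -22, -27, -25, -21]
Optimal cycle mean attained by: cycle 1->4->1, total (-9) + (-1), length 2.
Answer: λ = -5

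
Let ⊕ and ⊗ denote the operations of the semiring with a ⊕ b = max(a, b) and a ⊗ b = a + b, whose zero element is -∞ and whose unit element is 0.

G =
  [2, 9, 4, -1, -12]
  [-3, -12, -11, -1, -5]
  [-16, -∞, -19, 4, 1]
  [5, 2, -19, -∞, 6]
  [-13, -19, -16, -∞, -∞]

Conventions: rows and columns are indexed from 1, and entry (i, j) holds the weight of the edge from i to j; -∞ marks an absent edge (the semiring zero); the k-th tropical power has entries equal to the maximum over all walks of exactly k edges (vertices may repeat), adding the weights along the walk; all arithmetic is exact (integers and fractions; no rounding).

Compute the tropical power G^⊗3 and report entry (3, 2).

G^⊗2:
  [6, 11, 6, 8, 5]
  [4, 6, 1, -4, 5]
  [9, 6, -12, -15, 10]
  [7, 14, 9, 4, -3]
  [-11, -4, -9, -12, -15]
G^⊗3:
  [13, 15, 10, 10, 14]
  [6, 13, 8, 5, 2]
  [11, 18, 13, 8, 1]
  [11, 16, 11, 13, 10]
  [-7, -2, -7, -5, -6]
Key observation: the optimum is the walk 3->4->1->2, with weight 4 + 5 + 9 = 18.
Optimal value attained by: walk 3->4->1->2.
Answer: (G^⊗3)[3][2] = 18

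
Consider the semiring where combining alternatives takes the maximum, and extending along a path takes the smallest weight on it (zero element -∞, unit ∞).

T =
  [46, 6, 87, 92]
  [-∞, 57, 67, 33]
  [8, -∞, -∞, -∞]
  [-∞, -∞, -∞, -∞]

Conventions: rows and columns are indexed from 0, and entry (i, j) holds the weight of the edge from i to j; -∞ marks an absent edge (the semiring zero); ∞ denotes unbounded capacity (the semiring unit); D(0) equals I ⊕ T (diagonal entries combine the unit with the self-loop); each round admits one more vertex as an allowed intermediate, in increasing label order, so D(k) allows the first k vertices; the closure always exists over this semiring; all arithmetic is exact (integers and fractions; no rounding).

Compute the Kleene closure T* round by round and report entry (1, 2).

D(0):
  [∞, 6, 87, 92]
  [-∞, ∞, 67, 33]
  [8, -∞, ∞, -∞]
  [-∞, -∞, -∞, ∞]
D(1):
  [∞, 6, 87, 92]
  [-∞, ∞, 67, 33]
  [8, 6, ∞, 8]
  [-∞, -∞, -∞, ∞]
D(2):
  [∞, 6, 87, 92]
  [-∞, ∞, 67, 33]
  [8, 6, ∞, 8]
  [-∞, -∞, -∞, ∞]
D(3):
  [∞, 6, 87, 92]
  [8, ∞, 67, 33]
  [8, 6, ∞, 8]
  [-∞, -∞, -∞, ∞]
D(4):
  [∞, 6, 87, 92]
  [8, ∞, 67, 33]
  [8, 6, ∞, 8]
  [-∞, -∞, -∞, ∞]
Answer: T*[1][2] = 67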